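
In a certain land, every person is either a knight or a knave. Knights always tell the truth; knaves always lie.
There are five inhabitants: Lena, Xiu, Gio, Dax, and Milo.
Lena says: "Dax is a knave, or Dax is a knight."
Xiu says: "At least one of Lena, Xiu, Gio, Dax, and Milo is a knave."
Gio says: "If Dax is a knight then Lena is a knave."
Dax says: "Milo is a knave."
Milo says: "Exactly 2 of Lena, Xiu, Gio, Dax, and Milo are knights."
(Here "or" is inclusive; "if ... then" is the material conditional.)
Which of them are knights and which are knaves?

Knights: Lena, Xiu, and Dax. Knaves: Gio and Milo.

Suppose Lena is a knave. Then Lena's statement "Dax is a knave, or Dax is a knight" would have to be false. Checking the 16 ways to assign the others, none is consistent with every speaker.
(For instance, with Xiu=knight, Gio=knave, Dax=knight, Milo=knave, Lena's claim "Dax is a knave, or Dax is a knight" comes out true where it would need to be false.)
So Lena must be a knight, making "Dax is a knave, or Dax is a knight" true. Taking Lena=knight, Xiu=knight, Gio=knave, Dax=knight, Milo=knave, each remaining statement checks out:
  Xiu (knight): "at least one of Lena, Xiu, Gio, Dax, and Milo is a knave" — true. ✓
  Gio (knave): "if Dax is a knight then Lena is a knave" — false. ✓
  Dax (knight): "Milo is a knave" — true. ✓
  Milo (knave): "exactly 2 of Lena, Xiu, Gio, Dax, and Milo are knights" — false. ✓
This is the unique consistent assignment.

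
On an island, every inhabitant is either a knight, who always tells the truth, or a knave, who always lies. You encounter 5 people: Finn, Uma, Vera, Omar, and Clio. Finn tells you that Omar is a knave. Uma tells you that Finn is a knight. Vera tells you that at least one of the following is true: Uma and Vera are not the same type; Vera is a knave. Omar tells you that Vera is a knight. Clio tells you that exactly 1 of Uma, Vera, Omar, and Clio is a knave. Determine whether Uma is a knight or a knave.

Uma is a knave.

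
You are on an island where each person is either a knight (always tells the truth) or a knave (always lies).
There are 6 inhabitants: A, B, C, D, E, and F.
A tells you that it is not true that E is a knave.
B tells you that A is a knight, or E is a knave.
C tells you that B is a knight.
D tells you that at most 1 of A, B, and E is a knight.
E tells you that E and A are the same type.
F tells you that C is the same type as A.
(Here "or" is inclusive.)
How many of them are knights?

The unique consistent assignment is A=knight, B=knight, C=knight, D=knave, E=knight, F=knight.
That has 5 knights.

5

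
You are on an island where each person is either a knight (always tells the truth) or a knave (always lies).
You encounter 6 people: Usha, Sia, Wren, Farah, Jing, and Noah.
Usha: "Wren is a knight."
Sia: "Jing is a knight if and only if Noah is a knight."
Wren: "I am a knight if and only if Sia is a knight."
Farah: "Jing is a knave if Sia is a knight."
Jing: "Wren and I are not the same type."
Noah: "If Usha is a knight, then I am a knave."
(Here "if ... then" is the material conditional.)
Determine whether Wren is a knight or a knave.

Wren is a knave.

Consistent assignments: {Usha=knave, Sia=knight, Wren=knave, Farah=knave, Jing=knight, Noah=knight}
In every consistent assignment, Wren is a knave.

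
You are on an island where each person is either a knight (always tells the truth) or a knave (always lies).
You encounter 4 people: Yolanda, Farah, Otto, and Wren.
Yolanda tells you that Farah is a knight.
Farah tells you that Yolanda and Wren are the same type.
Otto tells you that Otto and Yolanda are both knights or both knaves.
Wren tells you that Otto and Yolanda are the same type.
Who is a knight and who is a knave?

Suppose Yolanda is a knave. Then Yolanda's statement "Farah is a knight" would have to be false. Checking the 8 ways to assign the others, none is consistent with every speaker.
(For instance, with Farah=knight, Otto=knight, Wren=knight, Yolanda's claim "Farah is a knight" comes out true where it would need to be false.)
So Yolanda must be a knight, making "Farah is a knight" true. Taking Yolanda=knight, Farah=knight, Otto=knight, Wren=knight, each remaining statement checks out:
  Farah (knight): "Yolanda and Wren are the same type" — true. ✓
  Otto (knight): "Otto and Yolanda are both knights or both knaves" — true. ✓
  Wren (knight): "Otto and Yolanda are the same type" — true. ✓
This is the unique consistent assignment.

Yolanda is a knight, Farah is a knight, Otto is a knight, and Wren is a knight.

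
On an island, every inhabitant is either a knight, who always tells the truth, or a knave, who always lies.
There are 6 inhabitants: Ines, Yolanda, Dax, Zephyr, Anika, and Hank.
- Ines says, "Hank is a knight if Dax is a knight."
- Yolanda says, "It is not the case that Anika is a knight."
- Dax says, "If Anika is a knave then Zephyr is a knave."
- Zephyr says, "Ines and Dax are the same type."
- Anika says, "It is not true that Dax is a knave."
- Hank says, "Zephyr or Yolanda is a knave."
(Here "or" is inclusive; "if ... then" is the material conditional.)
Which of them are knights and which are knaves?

Ines is a knight, Yolanda is a knave, Dax is a knight, Zephyr is a knight, Anika is a knight, and Hank is a knight.

As a knight, Ines's statement "Hank is a knight if Dax is a knight" should be true; it is.
As a knave, Yolanda's statement "it is not the case that Anika is a knight" should be False; it is.
Dax is a knight; "if Anika is a knave then Zephyr is a knave" is true, as required.
Since Zephyr is a knight, "Ines and Dax are the same type" needs to be true, which holds.
Since Anika is a knight, "it is not true that Dax is a knave" needs to be true, which holds.
Since Hank is a knight, "Zephyr or Yolanda is a knave" needs to be true, which holds.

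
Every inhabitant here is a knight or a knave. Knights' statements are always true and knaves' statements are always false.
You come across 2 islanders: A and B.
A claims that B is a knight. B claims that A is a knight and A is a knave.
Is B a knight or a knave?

B is a knave.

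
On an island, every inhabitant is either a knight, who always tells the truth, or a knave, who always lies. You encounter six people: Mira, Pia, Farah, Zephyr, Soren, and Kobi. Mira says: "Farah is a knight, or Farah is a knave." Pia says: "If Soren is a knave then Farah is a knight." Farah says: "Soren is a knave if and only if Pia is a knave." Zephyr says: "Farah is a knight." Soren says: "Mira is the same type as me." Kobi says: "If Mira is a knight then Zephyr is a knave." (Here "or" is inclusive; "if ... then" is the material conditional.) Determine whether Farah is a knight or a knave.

Farah is a knight.

Consistent assignments: {Mira=knight, Pia=knight, Farah=knight, Zephyr=knight, Soren=knight, Kobi=knave}
In every consistent assignment, Farah is a knight.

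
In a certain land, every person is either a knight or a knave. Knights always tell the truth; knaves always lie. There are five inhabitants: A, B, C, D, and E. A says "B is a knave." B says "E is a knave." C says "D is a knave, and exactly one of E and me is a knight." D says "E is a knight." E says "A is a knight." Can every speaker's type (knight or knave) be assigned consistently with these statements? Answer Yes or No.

One consistent assignment: A=knight, B=knave, C=knave, D=knight, E=knight.

Yes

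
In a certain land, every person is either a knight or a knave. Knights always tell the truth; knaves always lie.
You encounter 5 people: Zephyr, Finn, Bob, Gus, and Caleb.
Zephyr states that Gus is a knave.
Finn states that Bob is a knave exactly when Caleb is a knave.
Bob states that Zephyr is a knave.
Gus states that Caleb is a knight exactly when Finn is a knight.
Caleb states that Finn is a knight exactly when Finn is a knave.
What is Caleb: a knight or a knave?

Caleb is a knave.

Consistent assignments: {Zephyr=knight, Finn=knight, Bob=knave, Gus=knave, Caleb=knave}; {Zephyr=knave, Finn=knave, Bob=knight, Gus=knight, Caleb=knave}
In every consistent assignment, Caleb is a knave.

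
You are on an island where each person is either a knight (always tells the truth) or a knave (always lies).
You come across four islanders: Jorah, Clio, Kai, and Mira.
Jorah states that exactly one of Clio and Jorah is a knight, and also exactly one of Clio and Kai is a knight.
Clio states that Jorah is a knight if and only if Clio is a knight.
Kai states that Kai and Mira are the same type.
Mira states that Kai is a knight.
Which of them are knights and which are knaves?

Jorah is a knight, Clio is a knave, Kai is a knight, and Mira is a knight.

Suppose Jorah is a knave. Then Jorah's statement "exactly one of Clio and Jorah is a knight, and also exactly one of Clio and Kai is a knight" would have to be false. Checking the 8 ways to assign the others, none is consistent with every speaker.
(For instance, with Clio=knave, Kai=knight, Mira=knight, Clio's claim "Jorah is a knight if and only if Clio is a knight" comes out true where it would need to be false.)
So Jorah must be a knight, making "exactly one of Clio and Jorah is a knight, and also exactly one of Clio and Kai is a knight" true. Taking Jorah=knight, Clio=knave, Kai=knight, Mira=knight, each remaining statement checks out:
  Clio (knave): "Jorah is a knight if and only if Clio is a knight" — false. ✓
  Kai (knight): "Kai and Mira are the same type" — true. ✓
  Mira (knight): "Kai is a knight" — true. ✓
This is the unique consistent assignment.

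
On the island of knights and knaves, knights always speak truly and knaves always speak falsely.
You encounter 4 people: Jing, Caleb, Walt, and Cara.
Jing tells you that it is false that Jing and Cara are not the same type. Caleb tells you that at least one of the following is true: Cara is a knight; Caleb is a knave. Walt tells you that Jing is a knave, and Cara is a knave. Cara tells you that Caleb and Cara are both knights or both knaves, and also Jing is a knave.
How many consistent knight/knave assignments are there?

1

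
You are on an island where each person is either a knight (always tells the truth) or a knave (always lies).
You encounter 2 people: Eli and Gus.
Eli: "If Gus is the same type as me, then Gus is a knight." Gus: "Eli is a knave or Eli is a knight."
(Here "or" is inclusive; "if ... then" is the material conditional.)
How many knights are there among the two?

2

The unique consistent assignment is Eli=knight, Gus=knight.
That has 2 knights.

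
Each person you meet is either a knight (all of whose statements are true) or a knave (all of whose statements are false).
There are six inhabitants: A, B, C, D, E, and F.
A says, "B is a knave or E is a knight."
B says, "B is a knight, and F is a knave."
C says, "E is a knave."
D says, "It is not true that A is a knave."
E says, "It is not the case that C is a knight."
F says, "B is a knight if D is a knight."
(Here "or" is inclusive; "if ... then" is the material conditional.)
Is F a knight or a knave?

Consistent assignments: {A=knight, B=knave, C=knight, D=knight, E=knave, F=knave}; {A=knight, B=knave, C=knave, D=knight, E=knight, F=knave}
In every consistent assignment, F is a knave.

F is a knave.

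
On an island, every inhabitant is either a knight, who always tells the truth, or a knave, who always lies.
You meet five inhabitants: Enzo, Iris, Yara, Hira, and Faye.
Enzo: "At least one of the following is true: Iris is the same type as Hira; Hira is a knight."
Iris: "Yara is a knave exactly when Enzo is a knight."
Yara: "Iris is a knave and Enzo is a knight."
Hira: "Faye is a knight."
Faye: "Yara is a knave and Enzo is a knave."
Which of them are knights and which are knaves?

Enzo is a knight, Iris is a knave, Yara is a knight, Hira is a knave, and Faye is a knave.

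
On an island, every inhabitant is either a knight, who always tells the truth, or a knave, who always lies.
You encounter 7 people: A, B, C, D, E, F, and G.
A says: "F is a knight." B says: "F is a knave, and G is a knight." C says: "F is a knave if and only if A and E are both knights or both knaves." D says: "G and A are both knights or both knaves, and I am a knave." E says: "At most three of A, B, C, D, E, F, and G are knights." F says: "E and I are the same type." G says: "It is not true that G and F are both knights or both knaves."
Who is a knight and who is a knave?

A is a knave, B is a knight, C is a knave, D is a knave, E is a knight, F is a knave, and G is a knight.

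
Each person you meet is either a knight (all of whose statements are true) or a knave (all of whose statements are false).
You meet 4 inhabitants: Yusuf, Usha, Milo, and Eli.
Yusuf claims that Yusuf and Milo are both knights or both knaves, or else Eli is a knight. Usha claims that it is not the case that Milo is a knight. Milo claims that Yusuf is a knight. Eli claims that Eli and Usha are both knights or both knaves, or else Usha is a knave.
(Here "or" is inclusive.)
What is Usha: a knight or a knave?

Usha is a knave.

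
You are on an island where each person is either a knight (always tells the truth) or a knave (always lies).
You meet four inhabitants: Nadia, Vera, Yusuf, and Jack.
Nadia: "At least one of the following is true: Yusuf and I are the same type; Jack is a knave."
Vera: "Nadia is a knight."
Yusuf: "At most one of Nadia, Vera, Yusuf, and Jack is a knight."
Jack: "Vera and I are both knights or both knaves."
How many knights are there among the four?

The unique consistent assignment is Nadia=knight, Vera=knight, Yusuf=knave, Jack=knave.
That has 2 knights.

2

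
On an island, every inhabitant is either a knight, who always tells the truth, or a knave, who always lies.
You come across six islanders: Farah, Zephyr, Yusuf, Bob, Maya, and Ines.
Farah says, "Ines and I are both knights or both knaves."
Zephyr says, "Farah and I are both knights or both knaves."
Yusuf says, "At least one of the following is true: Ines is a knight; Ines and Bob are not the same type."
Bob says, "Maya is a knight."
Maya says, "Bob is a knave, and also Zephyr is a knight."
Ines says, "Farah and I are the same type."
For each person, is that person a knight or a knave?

Knights: Farah, Yusuf, and Ines. Knaves: Zephyr, Bob, and Maya.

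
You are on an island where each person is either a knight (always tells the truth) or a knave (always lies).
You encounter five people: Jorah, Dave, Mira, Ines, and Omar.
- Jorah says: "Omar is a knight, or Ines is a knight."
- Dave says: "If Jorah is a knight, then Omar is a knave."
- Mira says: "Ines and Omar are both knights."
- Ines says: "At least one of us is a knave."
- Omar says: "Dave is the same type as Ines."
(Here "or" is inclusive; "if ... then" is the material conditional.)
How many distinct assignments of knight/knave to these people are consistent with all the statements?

0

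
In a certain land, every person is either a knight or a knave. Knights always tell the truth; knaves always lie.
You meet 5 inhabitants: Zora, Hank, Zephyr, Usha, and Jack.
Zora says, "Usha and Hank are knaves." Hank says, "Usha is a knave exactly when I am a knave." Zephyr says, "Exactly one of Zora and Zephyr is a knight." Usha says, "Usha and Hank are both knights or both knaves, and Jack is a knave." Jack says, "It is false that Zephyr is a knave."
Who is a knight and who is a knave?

Zora is a knave, Hank is a knight, Zephyr is a knave, Usha is a knight, and Jack is a knave.

Since Zora is a knave, "Usha and Hank are knaves" needs to be False, which holds.
Hank is a knight; "Usha is a knave exactly when I am a knave" is true, as required.
Zephyr is a knave; "exactly one of Zora and Zephyr is a knight" is False, as required.
As a knight, Usha's statement "Usha and Hank are both knights or both knaves, and Jack is a knave" should be true; it is.
Jack (knave): "it is false that Zephyr is a knave" — False. ✓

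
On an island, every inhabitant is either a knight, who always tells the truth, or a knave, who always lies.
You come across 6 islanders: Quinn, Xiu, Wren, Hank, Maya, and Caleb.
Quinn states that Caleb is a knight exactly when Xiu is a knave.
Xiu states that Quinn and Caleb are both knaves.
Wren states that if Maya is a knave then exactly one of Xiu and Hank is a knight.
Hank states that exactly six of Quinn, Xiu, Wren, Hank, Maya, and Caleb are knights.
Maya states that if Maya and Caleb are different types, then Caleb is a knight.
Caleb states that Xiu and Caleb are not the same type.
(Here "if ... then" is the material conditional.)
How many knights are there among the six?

The unique consistent assignment is Quinn=knight, Xiu=knave, Wren=knight, Hank=knave, Maya=knight, Caleb=knight.
That has 4 knights.

4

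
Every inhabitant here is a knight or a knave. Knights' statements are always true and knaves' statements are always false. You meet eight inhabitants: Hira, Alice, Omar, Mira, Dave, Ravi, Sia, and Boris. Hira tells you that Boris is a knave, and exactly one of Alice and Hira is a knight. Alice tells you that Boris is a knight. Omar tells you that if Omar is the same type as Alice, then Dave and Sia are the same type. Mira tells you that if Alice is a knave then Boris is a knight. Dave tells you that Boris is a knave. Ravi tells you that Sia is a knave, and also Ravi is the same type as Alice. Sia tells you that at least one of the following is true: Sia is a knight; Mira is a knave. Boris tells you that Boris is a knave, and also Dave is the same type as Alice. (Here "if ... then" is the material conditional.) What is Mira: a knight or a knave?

Mira is a knave.

Consistent assignments: {Hira=knight, Alice=knave, Omar=knight, Mira=knave, Dave=knight, Ravi=knave, Sia=knight, Boris=knave}; {Hira=knave, Alice=knave, Omar=knight, Mira=knave, Dave=knight, Ravi=knave, Sia=knight, Boris=knave}
In every consistent assignment, Mira is a knave.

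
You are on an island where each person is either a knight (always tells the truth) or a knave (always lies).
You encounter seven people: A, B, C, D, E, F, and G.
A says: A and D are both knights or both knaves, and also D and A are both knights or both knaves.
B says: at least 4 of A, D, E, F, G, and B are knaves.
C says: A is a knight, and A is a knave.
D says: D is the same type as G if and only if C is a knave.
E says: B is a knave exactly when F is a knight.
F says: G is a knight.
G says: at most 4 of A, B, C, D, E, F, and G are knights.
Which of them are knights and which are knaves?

A is a knave, B is a knave, C is a knave, D is a knight, E is a knight, F is a knight, and G is a knight.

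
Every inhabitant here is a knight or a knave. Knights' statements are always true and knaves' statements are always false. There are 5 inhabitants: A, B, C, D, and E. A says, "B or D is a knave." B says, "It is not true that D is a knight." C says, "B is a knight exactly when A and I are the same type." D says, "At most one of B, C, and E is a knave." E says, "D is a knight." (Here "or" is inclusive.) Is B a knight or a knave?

B is a knight.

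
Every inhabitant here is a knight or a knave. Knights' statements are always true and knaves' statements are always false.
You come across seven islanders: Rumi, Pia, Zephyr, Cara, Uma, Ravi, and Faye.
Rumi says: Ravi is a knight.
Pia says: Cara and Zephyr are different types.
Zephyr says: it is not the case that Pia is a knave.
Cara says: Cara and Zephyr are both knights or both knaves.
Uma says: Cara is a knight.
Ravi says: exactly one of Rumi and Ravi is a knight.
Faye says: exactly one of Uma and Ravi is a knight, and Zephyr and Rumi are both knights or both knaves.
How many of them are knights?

2

The unique consistent assignment is Rumi=knave, Pia=knight, Zephyr=knight, Cara=knave, Uma=knave, Ravi=knave, Faye=knave.
That has 2 knights.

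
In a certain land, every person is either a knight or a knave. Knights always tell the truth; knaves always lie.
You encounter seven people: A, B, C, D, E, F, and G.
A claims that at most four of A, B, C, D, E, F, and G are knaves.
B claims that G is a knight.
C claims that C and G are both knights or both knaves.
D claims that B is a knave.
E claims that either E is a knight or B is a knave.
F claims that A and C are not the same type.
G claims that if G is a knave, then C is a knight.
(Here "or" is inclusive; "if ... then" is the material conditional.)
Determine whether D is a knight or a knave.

D is a knave.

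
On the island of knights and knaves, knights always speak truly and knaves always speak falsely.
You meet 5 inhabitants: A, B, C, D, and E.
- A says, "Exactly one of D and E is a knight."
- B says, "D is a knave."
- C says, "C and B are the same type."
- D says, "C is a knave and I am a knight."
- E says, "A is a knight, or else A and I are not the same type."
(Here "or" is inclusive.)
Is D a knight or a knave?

D is a knave.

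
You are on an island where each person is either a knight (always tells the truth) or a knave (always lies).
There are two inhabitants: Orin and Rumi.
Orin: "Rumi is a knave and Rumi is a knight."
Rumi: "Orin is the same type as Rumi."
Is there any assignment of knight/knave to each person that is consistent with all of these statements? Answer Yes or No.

No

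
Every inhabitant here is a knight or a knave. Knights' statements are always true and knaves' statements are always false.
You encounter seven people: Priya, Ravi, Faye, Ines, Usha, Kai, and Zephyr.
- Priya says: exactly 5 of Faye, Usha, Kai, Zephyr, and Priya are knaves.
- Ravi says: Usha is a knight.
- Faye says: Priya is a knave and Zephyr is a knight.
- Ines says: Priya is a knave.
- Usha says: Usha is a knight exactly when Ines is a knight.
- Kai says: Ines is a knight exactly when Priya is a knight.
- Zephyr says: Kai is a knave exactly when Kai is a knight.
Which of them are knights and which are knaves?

Priya (knave): "exactly 5 of Faye, Usha, Kai, Zephyr, and Priya are knaves" — false. ✓
Since Ravi is a knight, "Usha is a knight" needs to be True, which holds.
As a knave, Faye's statement "Priya is a knave and Zephyr is a knight" should be false; it is.
Since Ines is a knight, "Priya is a knave" needs to be True, which holds.
Usha (knight): "Usha is a knight exactly when Ines is a knight" — True. ✓
As a knave, Kai's statement "Ines is a knight exactly when Priya is a knight" should be false; it is.
As a knave, Zephyr's statement "Kai is a knave exactly when Kai is a knight" should be false; it is.

Priya is a knave, Ravi is a knight, Faye is a knave, Ines is a knight, Usha is a knight, Kai is a knave, and Zephyr is a knave.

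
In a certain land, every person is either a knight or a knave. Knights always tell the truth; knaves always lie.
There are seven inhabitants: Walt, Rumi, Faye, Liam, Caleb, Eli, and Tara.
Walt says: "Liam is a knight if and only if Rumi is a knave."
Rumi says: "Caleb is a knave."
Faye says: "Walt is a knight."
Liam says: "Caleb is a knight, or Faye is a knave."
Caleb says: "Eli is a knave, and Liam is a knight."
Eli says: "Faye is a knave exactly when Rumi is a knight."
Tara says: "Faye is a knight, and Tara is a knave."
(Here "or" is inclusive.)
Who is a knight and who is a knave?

As a knave, Walt's statement "Liam is a knight if and only if Rumi is a knave" should be False; it is.
Rumi (knight): "Caleb is a knave" — True. ✓
As a knave, Faye's statement "Walt is a knight" should be False; it is.
Liam is a knight, and the claim "Caleb is a knight, or Faye is a knave" is indeed True.
Caleb is a knave, and the claim "Eli is a knave, and Liam is a knight" is indeed False.
Eli is a knight, and the claim "Faye is a knave exactly when Rumi is a knight" is indeed True.
Since Tara is a knave, "Faye is a knight, and Tara is a knave" needs to be False, which holds.

Knights: Rumi, Liam, and Eli. Knaves: Walt, Faye, Caleb, and Tara.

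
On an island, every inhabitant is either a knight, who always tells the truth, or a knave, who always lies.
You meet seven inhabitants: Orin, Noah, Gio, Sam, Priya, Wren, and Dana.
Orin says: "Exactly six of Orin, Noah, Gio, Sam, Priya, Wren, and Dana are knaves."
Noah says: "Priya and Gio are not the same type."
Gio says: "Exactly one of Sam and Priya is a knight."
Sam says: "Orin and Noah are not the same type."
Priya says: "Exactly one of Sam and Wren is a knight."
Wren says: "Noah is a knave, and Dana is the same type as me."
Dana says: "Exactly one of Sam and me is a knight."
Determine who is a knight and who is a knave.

Knights: Gio, Priya, Wren, and Dana. Knaves: Orin, Noah, and Sam.

Since Orin is a knave, "exactly six of Orin, Noah, Gio, Sam, Priya, Wren, and Dana are knaves" needs to be False, which holds.
Noah is a knave; "Priya and Gio are not the same type" is False, as required.
Gio is a knight, and the claim "exactly one of Sam and Priya is a knight" is indeed true.
Sam is a knave, and the claim "Orin and Noah are not the same type" is indeed False.
Priya is a knight, and the claim "exactly one of Sam and Wren is a knight" is indeed true.
Wren (knight): "Noah is a knave, and Dana is the same type as me" — true. ✓
As a knight, Dana's statement "exactly one of Sam and me is a knight" should be true; it is.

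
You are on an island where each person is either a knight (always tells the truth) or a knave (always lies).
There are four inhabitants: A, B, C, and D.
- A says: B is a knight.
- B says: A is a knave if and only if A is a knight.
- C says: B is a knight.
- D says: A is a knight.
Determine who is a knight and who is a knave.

Suppose A is a knight. Then A's statement "B is a knight" would have to be true. Checking the 8 ways to assign the others, none is consistent with every speaker.
(For instance, with B=knave, C=knave, D=knave, A's claim "B is a knight" comes out false where it would need to be true.)
So A must be a knave, making "B is a knight" false. Taking A=knave, B=knave, C=knave, D=knave, each remaining statement checks out:
  B (knave): "A is a knave if and only if A is a knight" — false. ✓
  C (knave): "B is a knight" — false. ✓
  D (knave): "A is a knight" — false. ✓
This is the unique consistent assignment.

Knights: none. Knaves: A, B, C, and D.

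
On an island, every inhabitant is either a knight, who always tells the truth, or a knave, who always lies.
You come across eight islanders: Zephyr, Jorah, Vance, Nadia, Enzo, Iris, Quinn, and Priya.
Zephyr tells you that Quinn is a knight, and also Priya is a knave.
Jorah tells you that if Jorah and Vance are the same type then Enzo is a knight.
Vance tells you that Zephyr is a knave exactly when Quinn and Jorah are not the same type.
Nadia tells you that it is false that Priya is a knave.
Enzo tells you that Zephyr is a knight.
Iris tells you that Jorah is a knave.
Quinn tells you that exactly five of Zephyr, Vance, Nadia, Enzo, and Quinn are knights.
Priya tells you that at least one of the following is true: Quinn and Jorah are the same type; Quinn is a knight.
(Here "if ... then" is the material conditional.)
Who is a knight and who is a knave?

Since Zephyr is a knave, "Quinn is a knight, and also Priya is a knave" needs to be False, which holds.
As a knave, Jorah's statement "if Jorah and Vance are the same type then Enzo is a knight" should be False; it is.
Vance is a knave; "Zephyr is a knave exactly when Quinn and Jorah are not the same type" is False, as required.
Nadia (knight): "it is false that Priya is a knave" — True. ✓
Enzo is a knave, and the claim "Zephyr is a knight" is indeed False.
Iris is a knight, and the claim "Jorah is a knave" is indeed True.
Quinn (knave): "exactly five of Zephyr, Vance, Nadia, Enzo, and Quinn are knights" — False. ✓
Priya (knight): "at least one of the following is true: Quinn and Jorah are the same type; Quinn is a knight" — True. ✓

Knights: Nadia, Iris, and Priya. Knaves: Zephyr, Jorah, Vance, Enzo, and Quinn.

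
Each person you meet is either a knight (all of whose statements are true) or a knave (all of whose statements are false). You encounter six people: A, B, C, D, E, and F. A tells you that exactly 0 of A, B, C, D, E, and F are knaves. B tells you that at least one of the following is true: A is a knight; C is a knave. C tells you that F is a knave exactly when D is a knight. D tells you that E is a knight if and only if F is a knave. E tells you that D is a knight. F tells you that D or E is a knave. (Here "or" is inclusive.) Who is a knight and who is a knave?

A is a knave, and the claim "exactly 0 of A, B, C, D, E, and F are knaves" is indeed False.
As a knave, B's statement "at least one of the following is true: A is a knight; C is a knave" should be False; it is.
C is a knight, so "F is a knave exactly when D is a knight" must be true — and it is.
D (knight): "E is a knight if and only if F is a knave" — true. ✓
E is a knight, and the claim "D is a knight" is indeed true.
F is a knave; "D or E is a knave" is False, as required.

A is a knave, B is a knave, C is a knight, D is a knight, E is a knight, and F is a knave.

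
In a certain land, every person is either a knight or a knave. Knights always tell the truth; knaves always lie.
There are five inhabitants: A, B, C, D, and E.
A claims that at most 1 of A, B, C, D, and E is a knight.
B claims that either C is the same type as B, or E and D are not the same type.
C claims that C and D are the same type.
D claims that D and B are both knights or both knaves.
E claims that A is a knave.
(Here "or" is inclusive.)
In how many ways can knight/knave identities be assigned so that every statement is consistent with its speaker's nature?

1

Consistent assignments:
  A=knave, B=knight, C=knight, D=knight, E=knight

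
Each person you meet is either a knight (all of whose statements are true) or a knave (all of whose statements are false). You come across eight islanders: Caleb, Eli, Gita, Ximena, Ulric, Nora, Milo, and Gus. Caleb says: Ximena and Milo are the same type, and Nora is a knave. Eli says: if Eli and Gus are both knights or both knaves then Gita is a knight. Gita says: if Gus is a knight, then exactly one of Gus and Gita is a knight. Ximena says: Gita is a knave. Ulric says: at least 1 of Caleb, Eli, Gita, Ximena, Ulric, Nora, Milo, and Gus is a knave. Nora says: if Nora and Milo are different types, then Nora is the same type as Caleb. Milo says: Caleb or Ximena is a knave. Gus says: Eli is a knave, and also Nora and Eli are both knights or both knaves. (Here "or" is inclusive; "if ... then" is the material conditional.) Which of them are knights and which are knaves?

Caleb is a knave, and the claim "Ximena and Milo are the same type, and Nora is a knave" is indeed false.
As a knight, Eli's statement "if Eli and Gus are both knights or both knaves then Gita is a knight" should be true; it is.
Gita (knight): "if Gus is a knight, then exactly one of Gus and Gita is a knight" — true. ✓
Since Ximena is a knave, "Gita is a knave" needs to be false, which holds.
Ulric is a knight, and the claim "at least 1 of Caleb, Eli, Gita, Ximena, Ulric, Nora, Milo, and Gus is a knave" is indeed true.
As a knight, Nora's statement "if Nora and Milo are different types, then Nora is the same type as Caleb" should be true; it is.
Milo (knight): "Caleb or Ximena is a knave" — true. ✓
Gus is a knave, and the claim "Eli is a knave, and also Nora and Eli are both knights or both knaves" is indeed false.

Knights: Eli, Gita, Ulric, Nora, and Milo. Knaves: Caleb, Ximena, and Gus.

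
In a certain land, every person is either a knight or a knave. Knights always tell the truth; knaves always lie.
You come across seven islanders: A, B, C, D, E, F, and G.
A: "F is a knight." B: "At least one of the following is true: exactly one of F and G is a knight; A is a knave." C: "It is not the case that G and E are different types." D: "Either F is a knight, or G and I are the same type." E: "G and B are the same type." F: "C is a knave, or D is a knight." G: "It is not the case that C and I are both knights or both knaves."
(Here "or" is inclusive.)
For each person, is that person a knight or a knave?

Knights: A, D, F, and G. Knaves: B, C, and E.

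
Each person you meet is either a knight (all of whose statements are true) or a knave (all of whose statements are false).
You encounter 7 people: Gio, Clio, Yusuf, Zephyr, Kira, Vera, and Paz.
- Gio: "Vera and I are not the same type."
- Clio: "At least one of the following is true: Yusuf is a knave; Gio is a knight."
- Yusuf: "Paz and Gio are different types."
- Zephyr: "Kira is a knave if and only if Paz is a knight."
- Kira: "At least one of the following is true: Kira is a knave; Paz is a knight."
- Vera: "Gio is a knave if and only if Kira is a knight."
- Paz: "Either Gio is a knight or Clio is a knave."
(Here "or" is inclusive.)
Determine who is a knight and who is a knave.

Knights: Gio, Clio, Kira, and Paz. Knaves: Yusuf, Zephyr, and Vera.

Gio is a knight, and the claim "Vera and I are not the same type" is indeed true.
Clio is a knight, so "at least one of the following is true: Yusuf is a knave; Gio is a knight" must be true — and it is.
Yusuf is a knave; "Paz and Gio are different types" is false, as required.
Zephyr is a knave; "Kira is a knave if and only if Paz is a knight" is false, as required.
Kira is a knight, and the claim "at least one of the following is true: Kira is a knave; Paz is a knight" is indeed true.
Vera (knave): "Gio is a knave if and only if Kira is a knight" — false. ✓
Paz is a knight, and the claim "either Gio is a knight or Clio is a knave" is indeed true.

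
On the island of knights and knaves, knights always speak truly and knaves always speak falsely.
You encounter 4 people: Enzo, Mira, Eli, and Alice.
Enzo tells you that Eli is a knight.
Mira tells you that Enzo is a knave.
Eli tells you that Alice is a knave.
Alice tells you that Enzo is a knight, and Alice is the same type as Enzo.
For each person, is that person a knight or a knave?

Knights: Enzo and Eli. Knaves: Mira and Alice.

As a knight, Enzo's statement "Eli is a knight" should be True; it is.
As a knave, Mira's statement "Enzo is a knave" should be False; it is.
Eli is a knight, and the claim "Alice is a knave" is indeed True.
Alice is a knave, so "Enzo is a knight, and Alice is the same type as Enzo" must be False — and it is.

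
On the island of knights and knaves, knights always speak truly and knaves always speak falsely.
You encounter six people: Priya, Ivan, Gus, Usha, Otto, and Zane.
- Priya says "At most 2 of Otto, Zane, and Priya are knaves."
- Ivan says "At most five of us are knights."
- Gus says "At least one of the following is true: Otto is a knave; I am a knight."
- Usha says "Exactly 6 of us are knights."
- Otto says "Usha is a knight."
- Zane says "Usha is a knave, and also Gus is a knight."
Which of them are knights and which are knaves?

Priya is a knight, and the claim "at most 2 of Otto, Zane, and Priya are knaves" is indeed true.
As a knight, Ivan's statement "at most five of us are knights" should be true; it is.
As a knight, Gus's statement "at least one of the following is true: Otto is a knave; I am a knight" should be true; it is.
Usha is a knave, and the claim "exactly 6 of us are knights" is indeed False.
Otto is a knave, and the claim "Usha is a knight" is indeed False.
Zane is a knight; "Usha is a knave, and also Gus is a knight" is true, as required.

Knights: Priya, Ivan, Gus, and Zane. Knaves: Usha and Otto.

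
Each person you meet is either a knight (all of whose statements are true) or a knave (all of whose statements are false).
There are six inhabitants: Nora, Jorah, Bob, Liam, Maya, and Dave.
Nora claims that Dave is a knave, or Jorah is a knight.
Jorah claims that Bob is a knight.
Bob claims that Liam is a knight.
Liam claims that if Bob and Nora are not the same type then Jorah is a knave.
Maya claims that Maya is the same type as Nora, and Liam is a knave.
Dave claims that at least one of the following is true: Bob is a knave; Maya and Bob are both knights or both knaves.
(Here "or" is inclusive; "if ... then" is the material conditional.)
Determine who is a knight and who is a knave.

Nora is a knight; "Dave is a knave, or Jorah is a knight" is true, as required.
Jorah (knight): "Bob is a knight" — true. ✓
As a knight, Bob's statement "Liam is a knight" should be true; it is.
Liam is a knight; "if Bob and Nora are not the same type then Jorah is a knave" is true, as required.
Maya is a knave, and the claim "Maya is the same type as Nora, and Liam is a knave" is indeed false.
Dave (knave): "at least one of the following is true: Bob is a knave; Maya and Bob are both knights or both knaves" — false. ✓

Nora is a knight, Jorah is a knight, Bob is a knight, Liam is a knight, Maya is a knave, and Dave is a knave.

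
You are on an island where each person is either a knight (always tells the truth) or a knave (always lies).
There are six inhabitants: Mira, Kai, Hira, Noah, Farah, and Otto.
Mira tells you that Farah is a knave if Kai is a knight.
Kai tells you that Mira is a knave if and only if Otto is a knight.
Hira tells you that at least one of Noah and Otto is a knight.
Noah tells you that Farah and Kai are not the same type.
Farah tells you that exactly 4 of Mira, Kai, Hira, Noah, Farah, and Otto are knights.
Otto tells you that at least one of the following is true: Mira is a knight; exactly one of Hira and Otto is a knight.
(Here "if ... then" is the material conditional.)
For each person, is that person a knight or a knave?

Mira is a knight, Kai is a knave, Hira is a knight, Noah is a knave, Farah is a knave, and Otto is a knight.

As a knight, Mira's statement "Farah is a knave if Kai is a knight" should be true; it is.
Kai is a knave; "Mira is a knave if and only if Otto is a knight" is False, as required.
As a knight, Hira's statement "at least one of Noah and Otto is a knight" should be true; it is.
Noah is a knave, and the claim "Farah and Kai are not the same type" is indeed False.
Farah is a knave; "exactly 4 of Mira, Kai, Hira, Noah, Farah, and Otto are knights" is False, as required.
Otto is a knight; "at least one of the following is true: Mira is a knight; exactly one of Hira and Otto is a knight" is true, as required.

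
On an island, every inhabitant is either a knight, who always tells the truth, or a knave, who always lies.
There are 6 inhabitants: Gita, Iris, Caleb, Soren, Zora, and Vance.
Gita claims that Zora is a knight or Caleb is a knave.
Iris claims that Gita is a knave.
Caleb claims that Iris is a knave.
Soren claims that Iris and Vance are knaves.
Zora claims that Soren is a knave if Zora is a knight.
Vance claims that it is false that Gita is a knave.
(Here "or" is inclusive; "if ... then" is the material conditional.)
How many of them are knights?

The unique consistent assignment is Gita=knight, Iris=knave, Caleb=knight, Soren=knave, Zora=knight, Vance=knight.
That has 4 knights.

4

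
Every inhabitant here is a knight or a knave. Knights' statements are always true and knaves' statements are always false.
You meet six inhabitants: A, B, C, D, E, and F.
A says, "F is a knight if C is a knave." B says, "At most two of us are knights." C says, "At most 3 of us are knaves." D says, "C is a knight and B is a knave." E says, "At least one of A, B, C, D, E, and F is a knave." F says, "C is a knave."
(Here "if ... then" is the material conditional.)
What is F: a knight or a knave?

Consistent assignments: {A=knight, B=knave, C=knight, D=knight, E=knight, F=knave}
In every consistent assignment, F is a knave.

F is a knave.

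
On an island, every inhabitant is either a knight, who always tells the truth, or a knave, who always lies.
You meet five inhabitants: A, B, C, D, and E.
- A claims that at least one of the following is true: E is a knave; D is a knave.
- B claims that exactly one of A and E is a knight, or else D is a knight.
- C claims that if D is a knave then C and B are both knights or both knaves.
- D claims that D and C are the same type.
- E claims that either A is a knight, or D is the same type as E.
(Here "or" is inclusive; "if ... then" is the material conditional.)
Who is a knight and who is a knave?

Suppose A is a knight. Then A's statement "at least one of the following is true: E is a knave; D is a knave" would have to be true. Checking the 16 ways to assign the others, none is consistent with every speaker.
(For instance, with B=knight, C=knight, D=knight, E=knight, A's claim "at least one of the following is true: E is a knave; D is a knave" comes out false where it would need to be true.)
So A must be a knave, making "at least one of the following is true: E is a knave; D is a knave" false. Taking A=knave, B=knight, C=knight, D=knight, E=knight, each remaining statement checks out:
  B (knight): "exactly one of A and E is a knight, or else D is a knight" — true. ✓
  C (knight): "if D is a knave then C and B are both knights or both knaves" — true. ✓
  D (knight): "D and C are the same type" — true. ✓
  E (knight): "either A is a knight, or D is the same type as E" — true. ✓
This is the unique consistent assignment.

Knights: B, C, D, and E. Knaves: A.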